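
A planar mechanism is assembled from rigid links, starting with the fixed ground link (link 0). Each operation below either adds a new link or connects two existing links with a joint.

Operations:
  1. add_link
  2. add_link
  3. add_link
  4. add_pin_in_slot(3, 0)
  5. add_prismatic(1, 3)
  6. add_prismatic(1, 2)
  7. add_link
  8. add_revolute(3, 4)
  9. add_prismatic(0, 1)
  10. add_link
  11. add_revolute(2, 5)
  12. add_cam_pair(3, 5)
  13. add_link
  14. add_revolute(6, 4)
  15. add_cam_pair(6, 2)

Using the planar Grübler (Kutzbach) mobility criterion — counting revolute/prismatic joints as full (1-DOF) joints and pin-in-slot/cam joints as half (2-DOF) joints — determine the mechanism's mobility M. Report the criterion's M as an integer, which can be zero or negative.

M = 3

L=1 J1=0 J2=0
add link → L=2 J1=0 J2=0
add link → L=3 J1=0 J2=0
add link → L=4 J1=0 J2=0
PS@3,0 dof=2 J2 → L=4 J1=0 J2=1
P@1,3 dof=1 J1 → L=4 J1=1 J2=1
P@1,2 dof=1 J1 → L=4 J1=2 J2=1
add link → L=5 J1=2 J2=1
R@3,4 dof=1 J1 → L=5 J1=3 J2=1
P@0,1 dof=1 J1 → L=5 J1=4 J2=1
add link → L=6 J1=4 J2=1
R@2,5 dof=1 J1 → L=6 J1=5 J2=1
C@3,5 dof=2 J2 → L=6 J1=5 J2=2
add link → L=7 J1=5 J2=2
R@6,4 dof=1 J1 → L=7 J1=6 J2=2
C@6,2 dof=2 J2 → L=7 J1=6 J2=3
M=3(L−1)−2J1−J2=3·6−2·6−3=3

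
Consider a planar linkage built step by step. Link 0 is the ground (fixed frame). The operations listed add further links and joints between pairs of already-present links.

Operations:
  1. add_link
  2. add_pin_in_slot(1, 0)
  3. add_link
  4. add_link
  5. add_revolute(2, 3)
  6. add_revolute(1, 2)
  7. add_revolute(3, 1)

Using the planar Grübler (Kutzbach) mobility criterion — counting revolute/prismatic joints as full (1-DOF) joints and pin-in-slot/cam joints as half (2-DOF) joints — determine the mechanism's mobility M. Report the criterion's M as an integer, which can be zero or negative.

L=1 J1=0 J2=0
add link → L=2 J1=0 J2=0
PS@1,0 dof=2 J2 → L=2 J1=0 J2=1
add link → L=3 J1=0 J2=1
add link → L=4 J1=0 J2=1
R@2,3 dof=1 J1 → L=4 J1=1 J2=1
R@1,2 dof=1 J1 → L=4 J1=2 J2=1
R@3,1 dof=1 J1 → L=4 J1=3 J2=1
M=3(L−1)−2J1−J2=3·3−2·3−1=2

M = 2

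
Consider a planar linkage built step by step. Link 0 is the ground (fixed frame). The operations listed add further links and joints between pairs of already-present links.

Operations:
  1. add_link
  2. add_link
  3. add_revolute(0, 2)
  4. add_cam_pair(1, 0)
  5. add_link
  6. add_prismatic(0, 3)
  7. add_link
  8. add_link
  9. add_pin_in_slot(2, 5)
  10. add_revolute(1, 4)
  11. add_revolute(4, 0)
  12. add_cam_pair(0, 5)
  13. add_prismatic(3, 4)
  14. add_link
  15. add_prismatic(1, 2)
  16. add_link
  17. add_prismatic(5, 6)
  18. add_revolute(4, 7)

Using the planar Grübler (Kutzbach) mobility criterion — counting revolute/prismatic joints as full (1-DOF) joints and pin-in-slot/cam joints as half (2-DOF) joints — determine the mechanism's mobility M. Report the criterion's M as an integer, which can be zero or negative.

M = 2

link 0 = ground. State L|J1|J2 = 1|0|0
+link1  2|0|0
+link2  3|0|0
R(0,2) f=1→J1  3|1|0
C(1,0) f=2→J2  3|1|1
+link3  4|1|1
P(0,3) f=1→J1  4|2|1
+link4  5|2|1
+link5  6|2|1
PS(2,5) f=2→J2  6|2|2
R(1,4) f=1→J1  6|3|2
R(4,0) f=1→J1  6|4|2
C(0,5) f=2→J2  6|4|3
P(3,4) f=1→J1  6|5|3
+link6  7|5|3
P(1,2) f=1→J1  7|6|3
+link7  8|6|3
P(5,6) f=1→J1  8|7|3
R(4,7) f=1→J1  8|8|3
M = 3(8−1)−2·8−3 = 21−16−3 = 2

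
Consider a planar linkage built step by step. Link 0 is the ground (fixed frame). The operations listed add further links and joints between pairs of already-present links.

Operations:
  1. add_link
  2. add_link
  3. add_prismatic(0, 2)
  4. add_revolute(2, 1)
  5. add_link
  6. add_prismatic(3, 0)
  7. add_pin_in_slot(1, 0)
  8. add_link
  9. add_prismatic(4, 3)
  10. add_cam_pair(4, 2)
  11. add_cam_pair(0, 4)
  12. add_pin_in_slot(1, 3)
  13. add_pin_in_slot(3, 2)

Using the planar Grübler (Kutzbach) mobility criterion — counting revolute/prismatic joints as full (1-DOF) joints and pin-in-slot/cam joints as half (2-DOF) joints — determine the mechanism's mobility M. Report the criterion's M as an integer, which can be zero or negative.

M = -1

ground; <1,0,0>
#1 <2,0,0>
#2 <3,0,0>
P:0↔2 J1 <3,1,0>
R:2↔1 J1 <3,2,0>
#3 <4,2,0>
P:3↔0 J1 <4,3,0>
PS:1↔0 J2 <4,3,1>
#4 <5,3,1>
P:4↔3 J1 <5,4,1>
C:4↔2 J2 <5,4,2>
C:0↔4 J2 <5,4,3>
PS:1↔3 J2 <5,4,4>
PS:3↔2 J2 <5,4,5>
3×4 − 2×4 − 1×5 = -1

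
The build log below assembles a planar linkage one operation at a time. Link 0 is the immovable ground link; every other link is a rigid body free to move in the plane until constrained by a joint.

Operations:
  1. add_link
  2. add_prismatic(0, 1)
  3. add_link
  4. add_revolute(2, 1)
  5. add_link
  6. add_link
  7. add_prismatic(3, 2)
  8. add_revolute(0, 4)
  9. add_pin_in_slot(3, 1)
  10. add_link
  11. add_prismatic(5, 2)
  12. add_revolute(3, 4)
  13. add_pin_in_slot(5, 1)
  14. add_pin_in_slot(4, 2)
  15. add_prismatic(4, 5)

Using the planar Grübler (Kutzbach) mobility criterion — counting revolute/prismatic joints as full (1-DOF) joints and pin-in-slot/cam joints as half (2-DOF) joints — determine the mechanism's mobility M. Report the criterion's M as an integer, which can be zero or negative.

M = -2

(L,J1,J2)=(1,0,0); link0 fixed
link1: (2,0,0)
P 0-1 [J1]: (2,1,0)
link2: (3,1,0)
R 2-1 [J1]: (3,2,0)
link3: (4,2,0)
link4: (5,2,0)
P 3-2 [J1]: (5,3,0)
R 0-4 [J1]: (5,4,0)
PS 3-1 [J2]: (5,4,1)
link5: (6,4,1)
P 5-2 [J1]: (6,5,1)
R 3-4 [J1]: (6,6,1)
PS 5-1 [J2]: (6,6,2)
PS 4-2 [J2]: (6,6,3)
P 4-5 [J1]: (6,7,3)
Grübler: 3·5 − 2·7 − 3 = -2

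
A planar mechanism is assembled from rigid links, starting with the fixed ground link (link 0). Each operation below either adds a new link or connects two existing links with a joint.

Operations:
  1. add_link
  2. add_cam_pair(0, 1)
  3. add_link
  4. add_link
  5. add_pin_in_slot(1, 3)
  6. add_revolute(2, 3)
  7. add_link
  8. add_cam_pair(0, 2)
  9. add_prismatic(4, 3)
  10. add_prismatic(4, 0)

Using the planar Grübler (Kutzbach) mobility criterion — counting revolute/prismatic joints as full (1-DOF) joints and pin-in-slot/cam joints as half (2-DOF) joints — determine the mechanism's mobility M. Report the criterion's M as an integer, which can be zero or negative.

[1;0;0] (link 0 is ground)
L+ [2;0;0]
C(0,1)∈J2 [2;0;1]
L+ [3;0;1]
L+ [4;0;1]
PS(1,3)∈J2 [4;0;2]
R(2,3)∈J1 [4;1;2]
L+ [5;1;2]
C(0,2)∈J2 [5;1;3]
P(4,3)∈J1 [5;2;3]
P(4,0)∈J1 [5;3;3]
mobility = 12 − 6 − 3 = 3

M = 3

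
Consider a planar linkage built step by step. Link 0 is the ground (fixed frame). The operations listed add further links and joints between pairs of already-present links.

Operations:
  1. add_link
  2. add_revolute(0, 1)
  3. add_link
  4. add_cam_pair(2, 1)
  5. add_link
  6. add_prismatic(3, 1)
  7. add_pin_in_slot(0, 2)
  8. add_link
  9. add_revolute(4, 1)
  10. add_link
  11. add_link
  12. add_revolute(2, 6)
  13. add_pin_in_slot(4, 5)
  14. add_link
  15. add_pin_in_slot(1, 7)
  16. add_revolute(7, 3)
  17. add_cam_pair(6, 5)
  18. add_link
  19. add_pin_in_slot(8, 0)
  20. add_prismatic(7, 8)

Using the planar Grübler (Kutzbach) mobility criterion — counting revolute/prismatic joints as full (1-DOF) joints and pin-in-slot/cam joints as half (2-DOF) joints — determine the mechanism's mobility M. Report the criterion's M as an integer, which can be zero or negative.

L=1 J1=0 J2=0
add link → L=2 J1=0 J2=0
R@0,1 dof=1 J1 → L=2 J1=1 J2=0
add link → L=3 J1=1 J2=0
C@2,1 dof=2 J2 → L=3 J1=1 J2=1
add link → L=4 J1=1 J2=1
P@3,1 dof=1 J1 → L=4 J1=2 J2=1
PS@0,2 dof=2 J2 → L=4 J1=2 J2=2
add link → L=5 J1=2 J2=2
R@4,1 dof=1 J1 → L=5 J1=3 J2=2
add link → L=6 J1=3 J2=2
add link → L=7 J1=3 J2=2
R@2,6 dof=1 J1 → L=7 J1=4 J2=2
PS@4,5 dof=2 J2 → L=7 J1=4 J2=3
add link → L=8 J1=4 J2=3
PS@1,7 dof=2 J2 → L=8 J1=4 J2=4
R@7,3 dof=1 J1 → L=8 J1=5 J2=4
C@6,5 dof=2 J2 → L=8 J1=5 J2=5
add link → L=9 J1=5 J2=5
PS@8,0 dof=2 J2 → L=9 J1=5 J2=6
P@7,8 dof=1 J1 → L=9 J1=6 J2=6
M=3(L−1)−2J1−J2=3·8−2·6−6=6

M = 6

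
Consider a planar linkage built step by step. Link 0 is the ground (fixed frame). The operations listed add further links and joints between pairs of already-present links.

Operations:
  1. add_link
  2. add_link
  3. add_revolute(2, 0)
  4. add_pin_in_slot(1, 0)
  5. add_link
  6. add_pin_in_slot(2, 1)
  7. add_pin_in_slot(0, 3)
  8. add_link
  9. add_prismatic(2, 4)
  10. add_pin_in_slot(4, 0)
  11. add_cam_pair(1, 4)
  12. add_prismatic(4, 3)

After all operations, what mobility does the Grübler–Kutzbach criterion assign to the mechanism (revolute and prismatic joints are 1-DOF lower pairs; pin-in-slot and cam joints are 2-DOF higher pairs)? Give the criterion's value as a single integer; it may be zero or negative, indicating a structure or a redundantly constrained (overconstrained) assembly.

(L,J1,J2)=(1,0,0); link0 fixed
link1: (2,0,0)
link2: (3,0,0)
R 2-0 [J1]: (3,1,0)
PS 1-0 [J2]: (3,1,1)
link3: (4,1,1)
PS 2-1 [J2]: (4,1,2)
PS 0-3 [J2]: (4,1,3)
link4: (5,1,3)
P 2-4 [J1]: (5,2,3)
PS 4-0 [J2]: (5,2,4)
C 1-4 [J2]: (5,2,5)
P 4-3 [J1]: (5,3,5)
Grübler: 3·4 − 2·3 − 5 = 1

M = 1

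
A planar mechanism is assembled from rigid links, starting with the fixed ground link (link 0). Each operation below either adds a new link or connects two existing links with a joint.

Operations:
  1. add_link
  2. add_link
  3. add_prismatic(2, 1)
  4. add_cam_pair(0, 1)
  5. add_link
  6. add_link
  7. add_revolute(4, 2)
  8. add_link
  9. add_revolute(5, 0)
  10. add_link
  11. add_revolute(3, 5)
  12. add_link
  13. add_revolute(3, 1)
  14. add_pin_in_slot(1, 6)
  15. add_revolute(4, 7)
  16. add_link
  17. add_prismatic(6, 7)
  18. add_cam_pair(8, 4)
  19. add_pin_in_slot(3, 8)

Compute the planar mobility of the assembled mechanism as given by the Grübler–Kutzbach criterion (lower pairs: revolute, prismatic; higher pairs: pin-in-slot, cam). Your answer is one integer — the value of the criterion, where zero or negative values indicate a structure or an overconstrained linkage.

M = 6

L=1 J1=0 J2=0
add link → L=2 J1=0 J2=0
add link → L=3 J1=0 J2=0
P@2,1 dof=1 J1 → L=3 J1=1 J2=0
C@0,1 dof=2 J2 → L=3 J1=1 J2=1
add link → L=4 J1=1 J2=1
add link → L=5 J1=1 J2=1
R@4,2 dof=1 J1 → L=5 J1=2 J2=1
add link → L=6 J1=2 J2=1
R@5,0 dof=1 J1 → L=6 J1=3 J2=1
add link → L=7 J1=3 J2=1
R@3,5 dof=1 J1 → L=7 J1=4 J2=1
add link → L=8 J1=4 J2=1
R@3,1 dof=1 J1 → L=8 J1=5 J2=1
PS@1,6 dof=2 J2 → L=8 J1=5 J2=2
R@4,7 dof=1 J1 → L=8 J1=6 J2=2
add link → L=9 J1=6 J2=2
P@6,7 dof=1 J1 → L=9 J1=7 J2=2
C@8,4 dof=2 J2 → L=9 J1=7 J2=3
PS@3,8 dof=2 J2 → L=9 J1=7 J2=4
M=3(L−1)−2J1−J2=3·8−2·7−4=6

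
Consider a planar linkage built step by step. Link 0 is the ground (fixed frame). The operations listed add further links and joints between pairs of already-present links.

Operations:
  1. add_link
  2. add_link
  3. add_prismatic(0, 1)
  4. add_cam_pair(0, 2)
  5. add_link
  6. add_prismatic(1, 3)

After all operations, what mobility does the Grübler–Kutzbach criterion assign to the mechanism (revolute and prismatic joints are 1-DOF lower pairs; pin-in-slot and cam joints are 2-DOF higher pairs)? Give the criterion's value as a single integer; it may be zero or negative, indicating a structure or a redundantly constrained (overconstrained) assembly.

link 0 = ground. State L|J1|J2 = 1|0|0
+link1  2|0|0
+link2  3|0|0
P(0,1) f=1→J1  3|1|0
C(0,2) f=2→J2  3|1|1
+link3  4|1|1
P(1,3) f=1→J1  4|2|1
M = 3(4−1)−2·2−1 = 9−4−1 = 4

M = 4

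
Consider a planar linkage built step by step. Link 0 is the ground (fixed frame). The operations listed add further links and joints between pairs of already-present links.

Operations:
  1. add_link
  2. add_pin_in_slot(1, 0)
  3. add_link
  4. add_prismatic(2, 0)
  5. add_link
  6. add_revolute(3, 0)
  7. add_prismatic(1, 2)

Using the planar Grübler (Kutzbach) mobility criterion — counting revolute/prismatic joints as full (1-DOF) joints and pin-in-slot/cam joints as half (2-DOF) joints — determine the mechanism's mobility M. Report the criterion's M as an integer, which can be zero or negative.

M = 2

(L,J1,J2)=(1,0,0); link0 fixed
link1: (2,0,0)
PS 1-0 [J2]: (2,0,1)
link2: (3,0,1)
P 2-0 [J1]: (3,1,1)
link3: (4,1,1)
R 3-0 [J1]: (4,2,1)
P 1-2 [J1]: (4,3,1)
Grübler: 3·3 − 2·3 − 1 = 2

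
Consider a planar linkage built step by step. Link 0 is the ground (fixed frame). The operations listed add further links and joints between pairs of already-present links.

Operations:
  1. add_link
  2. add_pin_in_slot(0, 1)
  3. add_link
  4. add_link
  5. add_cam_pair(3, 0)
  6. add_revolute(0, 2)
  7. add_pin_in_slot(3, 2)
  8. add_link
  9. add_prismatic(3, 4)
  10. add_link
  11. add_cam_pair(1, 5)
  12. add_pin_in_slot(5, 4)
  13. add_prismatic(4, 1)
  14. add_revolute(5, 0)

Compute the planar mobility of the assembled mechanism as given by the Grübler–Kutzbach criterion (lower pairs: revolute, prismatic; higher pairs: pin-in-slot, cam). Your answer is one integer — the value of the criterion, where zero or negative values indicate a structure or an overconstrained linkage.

[1;0;0] (link 0 is ground)
L+ [2;0;0]
PS(0,1)∈J2 [2;0;1]
L+ [3;0;1]
L+ [4;0;1]
C(3,0)∈J2 [4;0;2]
R(0,2)∈J1 [4;1;2]
PS(3,2)∈J2 [4;1;3]
L+ [5;1;3]
P(3,4)∈J1 [5;2;3]
L+ [6;2;3]
C(1,5)∈J2 [6;2;4]
PS(5,4)∈J2 [6;2;5]
P(4,1)∈J1 [6;3;5]
R(5,0)∈J1 [6;4;5]
mobility = 15 − 8 − 5 = 2

M = 2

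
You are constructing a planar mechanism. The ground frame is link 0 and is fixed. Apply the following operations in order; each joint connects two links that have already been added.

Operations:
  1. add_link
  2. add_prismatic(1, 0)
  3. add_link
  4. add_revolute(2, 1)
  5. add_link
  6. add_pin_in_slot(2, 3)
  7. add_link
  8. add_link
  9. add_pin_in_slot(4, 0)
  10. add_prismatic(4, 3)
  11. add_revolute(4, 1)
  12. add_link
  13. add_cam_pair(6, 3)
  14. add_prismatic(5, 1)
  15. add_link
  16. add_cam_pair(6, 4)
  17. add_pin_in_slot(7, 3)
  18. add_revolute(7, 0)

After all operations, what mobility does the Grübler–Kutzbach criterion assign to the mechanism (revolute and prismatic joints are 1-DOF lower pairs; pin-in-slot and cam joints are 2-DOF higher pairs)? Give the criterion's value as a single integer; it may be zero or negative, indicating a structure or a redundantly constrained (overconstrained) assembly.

link 0 = ground. State L|J1|J2 = 1|0|0
+link1  2|0|0
P(1,0) f=1→J1  2|1|0
+link2  3|1|0
R(2,1) f=1→J1  3|2|0
+link3  4|2|0
PS(2,3) f=2→J2  4|2|1
+link4  5|2|1
+link5  6|2|1
PS(4,0) f=2→J2  6|2|2
P(4,3) f=1→J1  6|3|2
R(4,1) f=1→J1  6|4|2
+link6  7|4|2
C(6,3) f=2→J2  7|4|3
P(5,1) f=1→J1  7|5|3
+link7  8|5|3
C(6,4) f=2→J2  8|5|4
PS(7,3) f=2→J2  8|5|5
R(7,0) f=1→J1  8|6|5
M = 3(8−1)−2·6−5 = 21−12−5 = 4

M = 4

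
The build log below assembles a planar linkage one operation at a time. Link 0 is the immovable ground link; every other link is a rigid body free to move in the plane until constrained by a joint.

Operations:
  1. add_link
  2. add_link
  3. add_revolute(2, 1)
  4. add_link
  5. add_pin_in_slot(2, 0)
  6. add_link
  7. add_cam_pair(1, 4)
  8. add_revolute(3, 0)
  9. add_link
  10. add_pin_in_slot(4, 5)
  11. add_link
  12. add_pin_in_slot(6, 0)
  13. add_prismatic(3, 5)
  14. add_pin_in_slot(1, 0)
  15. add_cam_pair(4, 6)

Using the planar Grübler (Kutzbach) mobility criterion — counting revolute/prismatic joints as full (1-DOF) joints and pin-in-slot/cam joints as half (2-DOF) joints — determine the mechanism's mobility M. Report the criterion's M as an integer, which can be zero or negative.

M = 6

L=1 J1=0 J2=0
add link → L=2 J1=0 J2=0
add link → L=3 J1=0 J2=0
R@2,1 dof=1 J1 → L=3 J1=1 J2=0
add link → L=4 J1=1 J2=0
PS@2,0 dof=2 J2 → L=4 J1=1 J2=1
add link → L=5 J1=1 J2=1
C@1,4 dof=2 J2 → L=5 J1=1 J2=2
R@3,0 dof=1 J1 → L=5 J1=2 J2=2
add link → L=6 J1=2 J2=2
PS@4,5 dof=2 J2 → L=6 J1=2 J2=3
add link → L=7 J1=2 J2=3
PS@6,0 dof=2 J2 → L=7 J1=2 J2=4
P@3,5 dof=1 J1 → L=7 J1=3 J2=4
PS@1,0 dof=2 J2 → L=7 J1=3 J2=5
C@4,6 dof=2 J2 → L=7 J1=3 J2=6
M=3(L−1)−2J1−J2=3·6−2·3−6=6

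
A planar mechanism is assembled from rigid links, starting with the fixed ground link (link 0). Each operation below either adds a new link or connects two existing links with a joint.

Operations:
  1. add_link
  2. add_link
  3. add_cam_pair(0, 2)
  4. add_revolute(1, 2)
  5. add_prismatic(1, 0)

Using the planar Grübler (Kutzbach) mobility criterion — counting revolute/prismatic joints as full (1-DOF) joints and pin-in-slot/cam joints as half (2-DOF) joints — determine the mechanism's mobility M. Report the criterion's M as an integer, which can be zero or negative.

ground; <1,0,0>
#1 <2,0,0>
#2 <3,0,0>
C:0↔2 J2 <3,0,1>
R:1↔2 J1 <3,1,1>
P:1↔0 J1 <3,2,1>
3×2 − 2×2 − 1×1 = 1

M = 1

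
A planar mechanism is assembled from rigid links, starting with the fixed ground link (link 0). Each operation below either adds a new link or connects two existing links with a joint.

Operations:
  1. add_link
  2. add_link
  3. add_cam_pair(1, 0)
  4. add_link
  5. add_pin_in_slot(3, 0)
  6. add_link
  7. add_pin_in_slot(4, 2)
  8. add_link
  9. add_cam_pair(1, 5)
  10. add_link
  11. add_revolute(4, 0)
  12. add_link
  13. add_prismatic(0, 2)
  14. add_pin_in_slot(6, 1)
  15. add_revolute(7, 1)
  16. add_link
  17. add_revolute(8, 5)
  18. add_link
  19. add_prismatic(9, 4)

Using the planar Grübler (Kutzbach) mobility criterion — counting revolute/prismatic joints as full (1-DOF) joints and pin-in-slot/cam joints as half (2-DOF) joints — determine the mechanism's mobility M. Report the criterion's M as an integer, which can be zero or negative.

L=1 J1=0 J2=0
add link → L=2 J1=0 J2=0
add link → L=3 J1=0 J2=0
C@1,0 dof=2 J2 → L=3 J1=0 J2=1
add link → L=4 J1=0 J2=1
PS@3,0 dof=2 J2 → L=4 J1=0 J2=2
add link → L=5 J1=0 J2=2
PS@4,2 dof=2 J2 → L=5 J1=0 J2=3
add link → L=6 J1=0 J2=3
C@1,5 dof=2 J2 → L=6 J1=0 J2=4
add link → L=7 J1=0 J2=4
R@4,0 dof=1 J1 → L=7 J1=1 J2=4
add link → L=8 J1=1 J2=4
P@0,2 dof=1 J1 → L=8 J1=2 J2=4
PS@6,1 dof=2 J2 → L=8 J1=2 J2=5
R@7,1 dof=1 J1 → L=8 J1=3 J2=5
add link → L=9 J1=3 J2=5
R@8,5 dof=1 J1 → L=9 J1=4 J2=5
add link → L=10 J1=4 J2=5
P@9,4 dof=1 J1 → L=10 J1=5 J2=5
M=3(L−1)−2J1−J2=3·9−2·5−5=12

M = 12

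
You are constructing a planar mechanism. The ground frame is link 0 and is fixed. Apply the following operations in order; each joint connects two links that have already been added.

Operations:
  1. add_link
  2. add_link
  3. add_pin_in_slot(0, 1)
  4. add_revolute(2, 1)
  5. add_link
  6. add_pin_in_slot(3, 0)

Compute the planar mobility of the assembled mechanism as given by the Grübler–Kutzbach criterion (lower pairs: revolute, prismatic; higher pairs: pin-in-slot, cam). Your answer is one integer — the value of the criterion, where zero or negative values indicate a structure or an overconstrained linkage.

M = 5

L=1 J1=0 J2=0
add link → L=2 J1=0 J2=0
add link → L=3 J1=0 J2=0
PS@0,1 dof=2 J2 → L=3 J1=0 J2=1
R@2,1 dof=1 J1 → L=3 J1=1 J2=1
add link → L=4 J1=1 J2=1
PS@3,0 dof=2 J2 → L=4 J1=1 J2=2
M=3(L−1)−2J1−J2=3·3−2·1−2=5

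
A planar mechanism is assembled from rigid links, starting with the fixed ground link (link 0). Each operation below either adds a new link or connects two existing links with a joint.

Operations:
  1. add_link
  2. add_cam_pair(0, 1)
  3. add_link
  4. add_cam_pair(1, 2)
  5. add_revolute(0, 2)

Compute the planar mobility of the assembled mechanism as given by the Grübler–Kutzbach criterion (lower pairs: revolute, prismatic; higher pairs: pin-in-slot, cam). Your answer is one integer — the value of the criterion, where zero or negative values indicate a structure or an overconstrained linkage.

link 0 = ground. State L|J1|J2 = 1|0|0
+link1  2|0|0
C(0,1) f=2→J2  2|0|1
+link2  3|0|1
C(1,2) f=2→J2  3|0|2
R(0,2) f=1→J1  3|1|2
M = 3(3−1)−2·1−2 = 6−2−2 = 2

M = 2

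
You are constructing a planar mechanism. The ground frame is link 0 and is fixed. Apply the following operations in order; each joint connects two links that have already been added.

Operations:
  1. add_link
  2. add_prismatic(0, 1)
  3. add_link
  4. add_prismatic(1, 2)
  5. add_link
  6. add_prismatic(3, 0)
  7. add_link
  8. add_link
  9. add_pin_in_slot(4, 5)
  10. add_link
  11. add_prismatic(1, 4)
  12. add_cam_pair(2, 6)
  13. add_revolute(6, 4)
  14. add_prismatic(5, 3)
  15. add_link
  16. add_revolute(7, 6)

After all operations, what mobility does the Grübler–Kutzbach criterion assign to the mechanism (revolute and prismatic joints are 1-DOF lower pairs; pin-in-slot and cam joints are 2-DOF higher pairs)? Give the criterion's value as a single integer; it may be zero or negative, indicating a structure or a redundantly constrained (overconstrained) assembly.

L=1 J1=0 J2=0
add link → L=2 J1=0 J2=0
P@0,1 dof=1 J1 → L=2 J1=1 J2=0
add link → L=3 J1=1 J2=0
P@1,2 dof=1 J1 → L=3 J1=2 J2=0
add link → L=4 J1=2 J2=0
P@3,0 dof=1 J1 → L=4 J1=3 J2=0
add link → L=5 J1=3 J2=0
add link → L=6 J1=3 J2=0
PS@4,5 dof=2 J2 → L=6 J1=3 J2=1
add link → L=7 J1=3 J2=1
P@1,4 dof=1 J1 → L=7 J1=4 J2=1
C@2,6 dof=2 J2 → L=7 J1=4 J2=2
R@6,4 dof=1 J1 → L=7 J1=5 J2=2
P@5,3 dof=1 J1 → L=7 J1=6 J2=2
add link → L=8 J1=6 J2=2
R@7,6 dof=1 J1 → L=8 J1=7 J2=2
M=3(L−1)−2J1−J2=3·7−2·7−2=5

M = 5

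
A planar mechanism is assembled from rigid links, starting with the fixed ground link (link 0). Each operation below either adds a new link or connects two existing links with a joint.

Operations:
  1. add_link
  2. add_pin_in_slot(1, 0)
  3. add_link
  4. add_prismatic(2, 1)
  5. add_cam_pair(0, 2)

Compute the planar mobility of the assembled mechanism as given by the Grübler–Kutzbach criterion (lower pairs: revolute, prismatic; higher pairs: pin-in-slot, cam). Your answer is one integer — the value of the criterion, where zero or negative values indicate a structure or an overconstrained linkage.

M = 2

(L,J1,J2)=(1,0,0); link0 fixed
link1: (2,0,0)
PS 1-0 [J2]: (2,0,1)
link2: (3,0,1)
P 2-1 [J1]: (3,1,1)
C 0-2 [J2]: (3,1,2)
Grübler: 3·2 − 2·1 − 2 = 2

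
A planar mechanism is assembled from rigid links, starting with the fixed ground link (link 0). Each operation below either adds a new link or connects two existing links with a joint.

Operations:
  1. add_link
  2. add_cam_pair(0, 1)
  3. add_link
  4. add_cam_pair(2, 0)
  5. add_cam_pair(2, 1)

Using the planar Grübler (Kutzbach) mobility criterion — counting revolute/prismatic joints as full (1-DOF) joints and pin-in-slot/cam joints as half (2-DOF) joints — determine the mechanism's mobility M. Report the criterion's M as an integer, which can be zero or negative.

ground; <1,0,0>
#1 <2,0,0>
C:0↔1 J2 <2,0,1>
#2 <3,0,1>
C:2↔0 J2 <3,0,2>
C:2↔1 J2 <3,0,3>
3×2 − 2×0 − 1×3 = 3

M = 3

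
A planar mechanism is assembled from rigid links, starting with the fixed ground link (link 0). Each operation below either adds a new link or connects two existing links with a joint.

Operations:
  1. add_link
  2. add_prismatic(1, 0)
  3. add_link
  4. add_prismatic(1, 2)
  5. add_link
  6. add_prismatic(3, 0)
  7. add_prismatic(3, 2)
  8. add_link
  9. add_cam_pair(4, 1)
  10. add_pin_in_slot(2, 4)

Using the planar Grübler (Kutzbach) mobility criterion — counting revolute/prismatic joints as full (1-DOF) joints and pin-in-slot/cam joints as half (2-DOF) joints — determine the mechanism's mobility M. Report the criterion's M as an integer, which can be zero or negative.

[1;0;0] (link 0 is ground)
L+ [2;0;0]
P(1,0)∈J1 [2;1;0]
L+ [3;1;0]
P(1,2)∈J1 [3;2;0]
L+ [4;2;0]
P(3,0)∈J1 [4;3;0]
P(3,2)∈J1 [4;4;0]
L+ [5;4;0]
C(4,1)∈J2 [5;4;1]
PS(2,4)∈J2 [5;4;2]
mobility = 12 − 8 − 2 = 2

M = 2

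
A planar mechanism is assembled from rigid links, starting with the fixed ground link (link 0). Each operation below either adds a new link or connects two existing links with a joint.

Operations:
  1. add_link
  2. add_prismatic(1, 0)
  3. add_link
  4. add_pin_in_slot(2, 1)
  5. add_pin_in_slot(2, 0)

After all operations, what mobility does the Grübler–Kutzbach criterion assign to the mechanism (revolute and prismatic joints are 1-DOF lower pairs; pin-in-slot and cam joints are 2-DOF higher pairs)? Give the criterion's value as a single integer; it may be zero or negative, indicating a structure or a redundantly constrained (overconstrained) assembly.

M = 2

L=1 J1=0 J2=0
add link → L=2 J1=0 J2=0
P@1,0 dof=1 J1 → L=2 J1=1 J2=0
add link → L=3 J1=1 J2=0
PS@2,1 dof=2 J2 → L=3 J1=1 J2=1
PS@2,0 dof=2 J2 → L=3 J1=1 J2=2
M=3(L−1)−2J1−J2=3·2−2·1−2=2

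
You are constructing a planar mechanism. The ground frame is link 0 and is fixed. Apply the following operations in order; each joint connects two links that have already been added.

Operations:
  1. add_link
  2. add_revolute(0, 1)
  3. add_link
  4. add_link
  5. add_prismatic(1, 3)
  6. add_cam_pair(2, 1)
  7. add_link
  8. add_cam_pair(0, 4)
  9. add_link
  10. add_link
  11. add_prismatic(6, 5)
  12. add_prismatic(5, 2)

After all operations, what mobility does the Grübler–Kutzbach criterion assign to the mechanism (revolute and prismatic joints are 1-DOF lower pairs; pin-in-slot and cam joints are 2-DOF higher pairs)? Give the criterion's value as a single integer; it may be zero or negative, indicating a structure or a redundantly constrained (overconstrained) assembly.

[1;0;0] (link 0 is ground)
L+ [2;0;0]
R(0,1)∈J1 [2;1;0]
L+ [3;1;0]
L+ [4;1;0]
P(1,3)∈J1 [4;2;0]
C(2,1)∈J2 [4;2;1]
L+ [5;2;1]
C(0,4)∈J2 [5;2;2]
L+ [6;2;2]
L+ [7;2;2]
P(6,5)∈J1 [7;3;2]
P(5,2)∈J1 [7;4;2]
mobility = 18 − 8 − 2 = 8

M = 8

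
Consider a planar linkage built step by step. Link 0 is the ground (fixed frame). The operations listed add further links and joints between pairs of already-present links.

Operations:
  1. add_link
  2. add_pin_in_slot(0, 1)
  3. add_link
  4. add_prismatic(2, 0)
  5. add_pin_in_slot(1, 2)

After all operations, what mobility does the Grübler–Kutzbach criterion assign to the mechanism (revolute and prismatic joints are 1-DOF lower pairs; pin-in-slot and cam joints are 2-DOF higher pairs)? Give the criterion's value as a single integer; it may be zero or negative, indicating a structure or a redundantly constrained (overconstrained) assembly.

M = 2

(L,J1,J2)=(1,0,0); link0 fixed
link1: (2,0,0)
PS 0-1 [J2]: (2,0,1)
link2: (3,0,1)
P 2-0 [J1]: (3,1,1)
PS 1-2 [J2]: (3,1,2)
Grübler: 3·2 − 2·1 − 2 = 2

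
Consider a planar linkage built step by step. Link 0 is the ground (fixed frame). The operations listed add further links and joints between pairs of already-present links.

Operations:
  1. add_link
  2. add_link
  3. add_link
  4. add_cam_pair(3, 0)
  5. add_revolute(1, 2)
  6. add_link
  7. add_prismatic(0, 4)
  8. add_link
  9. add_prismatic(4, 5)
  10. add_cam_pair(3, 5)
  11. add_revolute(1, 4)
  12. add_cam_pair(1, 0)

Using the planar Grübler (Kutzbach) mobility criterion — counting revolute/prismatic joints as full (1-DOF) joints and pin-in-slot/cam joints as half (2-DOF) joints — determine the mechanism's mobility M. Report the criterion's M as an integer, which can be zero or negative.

M = 4

L=1 J1=0 J2=0
add link → L=2 J1=0 J2=0
add link → L=3 J1=0 J2=0
add link → L=4 J1=0 J2=0
C@3,0 dof=2 J2 → L=4 J1=0 J2=1
R@1,2 dof=1 J1 → L=4 J1=1 J2=1
add link → L=5 J1=1 J2=1
P@0,4 dof=1 J1 → L=5 J1=2 J2=1
add link → L=6 J1=2 J2=1
P@4,5 dof=1 J1 → L=6 J1=3 J2=1
C@3,5 dof=2 J2 → L=6 J1=3 J2=2
R@1,4 dof=1 J1 → L=6 J1=4 J2=2
C@1,0 dof=2 J2 → L=6 J1=4 J2=3
M=3(L−1)−2J1−J2=3·5−2·4−3=4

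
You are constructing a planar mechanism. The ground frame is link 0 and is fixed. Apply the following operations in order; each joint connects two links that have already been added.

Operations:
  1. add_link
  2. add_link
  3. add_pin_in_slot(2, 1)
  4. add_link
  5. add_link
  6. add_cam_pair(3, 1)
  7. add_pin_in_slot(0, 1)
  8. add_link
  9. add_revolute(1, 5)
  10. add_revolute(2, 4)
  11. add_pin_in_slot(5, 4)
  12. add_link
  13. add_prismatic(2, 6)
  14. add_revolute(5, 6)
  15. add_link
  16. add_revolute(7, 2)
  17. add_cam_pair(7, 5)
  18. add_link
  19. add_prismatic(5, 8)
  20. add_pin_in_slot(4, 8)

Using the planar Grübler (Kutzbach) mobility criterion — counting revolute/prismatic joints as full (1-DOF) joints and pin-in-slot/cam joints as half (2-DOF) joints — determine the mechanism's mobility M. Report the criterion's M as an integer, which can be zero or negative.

M = 6

ground; <1,0,0>
#1 <2,0,0>
#2 <3,0,0>
PS:2↔1 J2 <3,0,1>
#3 <4,0,1>
#4 <5,0,1>
C:3↔1 J2 <5,0,2>
PS:0↔1 J2 <5,0,3>
#5 <6,0,3>
R:1↔5 J1 <6,1,3>
R:2↔4 J1 <6,2,3>
PS:5↔4 J2 <6,2,4>
#6 <7,2,4>
P:2↔6 J1 <7,3,4>
R:5↔6 J1 <7,4,4>
#7 <8,4,4>
R:7↔2 J1 <8,5,4>
C:7↔5 J2 <8,5,5>
#8 <9,5,5>
P:5↔8 J1 <9,6,5>
PS:4↔8 J2 <9,6,6>
3×8 − 2×6 − 1×6 = 6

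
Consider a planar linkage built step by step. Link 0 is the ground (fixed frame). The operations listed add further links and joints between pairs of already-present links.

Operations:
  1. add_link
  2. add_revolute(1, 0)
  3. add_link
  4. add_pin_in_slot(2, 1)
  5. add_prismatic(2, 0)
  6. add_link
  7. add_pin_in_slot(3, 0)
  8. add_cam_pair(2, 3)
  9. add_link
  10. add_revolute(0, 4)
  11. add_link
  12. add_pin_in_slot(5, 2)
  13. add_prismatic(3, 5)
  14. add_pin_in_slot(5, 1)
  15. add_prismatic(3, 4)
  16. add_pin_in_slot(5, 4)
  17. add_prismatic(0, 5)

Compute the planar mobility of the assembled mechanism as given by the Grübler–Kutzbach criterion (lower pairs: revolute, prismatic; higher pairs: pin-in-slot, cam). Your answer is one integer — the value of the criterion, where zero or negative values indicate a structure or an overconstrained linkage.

M = -3

link 0 = ground. State L|J1|J2 = 1|0|0
+link1  2|0|0
R(1,0) f=1→J1  2|1|0
+link2  3|1|0
PS(2,1) f=2→J2  3|1|1
P(2,0) f=1→J1  3|2|1
+link3  4|2|1
PS(3,0) f=2→J2  4|2|2
C(2,3) f=2→J2  4|2|3
+link4  5|2|3
R(0,4) f=1→J1  5|3|3
+link5  6|3|3
PS(5,2) f=2→J2  6|3|4
P(3,5) f=1→J1  6|4|4
PS(5,1) f=2→J2  6|4|5
P(3,4) f=1→J1  6|5|5
PS(5,4) f=2→J2  6|5|6
P(0,5) f=1→J1  6|6|6
M = 3(6−1)−2·6−6 = 15−12−6 = -3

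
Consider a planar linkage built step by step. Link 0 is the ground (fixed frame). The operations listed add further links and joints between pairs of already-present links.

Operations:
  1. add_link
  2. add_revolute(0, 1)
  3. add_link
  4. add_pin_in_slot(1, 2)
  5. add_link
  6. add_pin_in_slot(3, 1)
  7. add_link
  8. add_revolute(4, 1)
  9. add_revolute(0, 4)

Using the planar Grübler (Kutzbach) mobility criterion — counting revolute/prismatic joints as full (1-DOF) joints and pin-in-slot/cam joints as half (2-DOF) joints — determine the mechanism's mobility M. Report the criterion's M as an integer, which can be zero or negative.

(L,J1,J2)=(1,0,0); link0 fixed
link1: (2,0,0)
R 0-1 [J1]: (2,1,0)
link2: (3,1,0)
PS 1-2 [J2]: (3,1,1)
link3: (4,1,1)
PS 3-1 [J2]: (4,1,2)
link4: (5,1,2)
R 4-1 [J1]: (5,2,2)
R 0-4 [J1]: (5,3,2)
Grübler: 3·4 − 2·3 − 2 = 4

M = 4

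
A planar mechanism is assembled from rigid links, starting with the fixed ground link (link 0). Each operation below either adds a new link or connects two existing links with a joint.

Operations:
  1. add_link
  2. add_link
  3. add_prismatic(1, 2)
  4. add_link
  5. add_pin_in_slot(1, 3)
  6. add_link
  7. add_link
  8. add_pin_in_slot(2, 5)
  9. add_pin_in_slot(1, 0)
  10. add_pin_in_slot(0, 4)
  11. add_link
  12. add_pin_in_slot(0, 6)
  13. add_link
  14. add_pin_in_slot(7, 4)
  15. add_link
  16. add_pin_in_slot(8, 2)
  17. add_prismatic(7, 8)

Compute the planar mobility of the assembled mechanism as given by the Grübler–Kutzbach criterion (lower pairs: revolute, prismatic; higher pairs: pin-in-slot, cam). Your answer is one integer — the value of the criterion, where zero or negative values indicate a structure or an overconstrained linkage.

ground; <1,0,0>
#1 <2,0,0>
#2 <3,0,0>
P:1↔2 J1 <3,1,0>
#3 <4,1,0>
PS:1↔3 J2 <4,1,1>
#4 <5,1,1>
#5 <6,1,1>
PS:2↔5 J2 <6,1,2>
PS:1↔0 J2 <6,1,3>
PS:0↔4 J2 <6,1,4>
#6 <7,1,4>
PS:0↔6 J2 <7,1,5>
#7 <8,1,5>
PS:7↔4 J2 <8,1,6>
#8 <9,1,6>
PS:8↔2 J2 <9,1,7>
P:7↔8 J1 <9,2,7>
3×8 − 2×2 − 1×7 = 13

M = 13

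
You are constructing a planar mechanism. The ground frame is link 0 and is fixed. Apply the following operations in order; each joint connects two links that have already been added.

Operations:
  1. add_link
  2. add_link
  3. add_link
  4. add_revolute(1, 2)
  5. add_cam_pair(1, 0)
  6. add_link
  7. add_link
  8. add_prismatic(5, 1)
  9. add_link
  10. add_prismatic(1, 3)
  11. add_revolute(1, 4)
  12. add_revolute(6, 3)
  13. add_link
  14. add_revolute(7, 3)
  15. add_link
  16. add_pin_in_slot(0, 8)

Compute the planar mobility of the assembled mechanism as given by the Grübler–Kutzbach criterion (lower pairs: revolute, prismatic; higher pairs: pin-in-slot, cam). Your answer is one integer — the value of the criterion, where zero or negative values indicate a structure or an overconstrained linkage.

M = 10

[1;0;0] (link 0 is ground)
L+ [2;0;0]
L+ [3;0;0]
L+ [4;0;0]
R(1,2)∈J1 [4;1;0]
C(1,0)∈J2 [4;1;1]
L+ [5;1;1]
L+ [6;1;1]
P(5,1)∈J1 [6;2;1]
L+ [7;2;1]
P(1,3)∈J1 [7;3;1]
R(1,4)∈J1 [7;4;1]
R(6,3)∈J1 [7;5;1]
L+ [8;5;1]
R(7,3)∈J1 [8;6;1]
L+ [9;6;1]
PS(0,8)∈J2 [9;6;2]
mobility = 24 − 12 − 2 = 10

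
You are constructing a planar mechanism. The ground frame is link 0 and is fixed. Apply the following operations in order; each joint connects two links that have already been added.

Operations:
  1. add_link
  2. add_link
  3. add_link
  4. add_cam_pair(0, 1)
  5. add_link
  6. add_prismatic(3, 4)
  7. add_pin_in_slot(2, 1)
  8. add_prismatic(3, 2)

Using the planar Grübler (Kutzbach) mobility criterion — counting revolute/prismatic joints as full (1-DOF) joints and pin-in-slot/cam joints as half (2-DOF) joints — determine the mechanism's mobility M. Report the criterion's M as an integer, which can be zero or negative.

M = 6

link 0 = ground. State L|J1|J2 = 1|0|0
+link1  2|0|0
+link2  3|0|0
+link3  4|0|0
C(0,1) f=2→J2  4|0|1
+link4  5|0|1
P(3,4) f=1→J1  5|1|1
PS(2,1) f=2→J2  5|1|2
P(3,2) f=1→J1  5|2|2
M = 3(5−1)−2·2−2 = 12−4−2 = 6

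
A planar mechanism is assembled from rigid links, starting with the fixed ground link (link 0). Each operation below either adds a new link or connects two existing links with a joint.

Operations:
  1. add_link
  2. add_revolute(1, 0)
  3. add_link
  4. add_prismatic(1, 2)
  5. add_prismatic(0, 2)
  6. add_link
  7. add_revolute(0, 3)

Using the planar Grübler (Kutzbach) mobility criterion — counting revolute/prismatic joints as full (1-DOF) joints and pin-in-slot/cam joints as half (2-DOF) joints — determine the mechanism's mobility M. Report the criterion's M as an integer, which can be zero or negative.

L=1 J1=0 J2=0
add link → L=2 J1=0 J2=0
R@1,0 dof=1 J1 → L=2 J1=1 J2=0
add link → L=3 J1=1 J2=0
P@1,2 dof=1 J1 → L=3 J1=2 J2=0
P@0,2 dof=1 J1 → L=3 J1=3 J2=0
add link → L=4 J1=3 J2=0
R@0,3 dof=1 J1 → L=4 J1=4 J2=0
M=3(L−1)−2J1−J2=3·3−2·4−0=1

M = 1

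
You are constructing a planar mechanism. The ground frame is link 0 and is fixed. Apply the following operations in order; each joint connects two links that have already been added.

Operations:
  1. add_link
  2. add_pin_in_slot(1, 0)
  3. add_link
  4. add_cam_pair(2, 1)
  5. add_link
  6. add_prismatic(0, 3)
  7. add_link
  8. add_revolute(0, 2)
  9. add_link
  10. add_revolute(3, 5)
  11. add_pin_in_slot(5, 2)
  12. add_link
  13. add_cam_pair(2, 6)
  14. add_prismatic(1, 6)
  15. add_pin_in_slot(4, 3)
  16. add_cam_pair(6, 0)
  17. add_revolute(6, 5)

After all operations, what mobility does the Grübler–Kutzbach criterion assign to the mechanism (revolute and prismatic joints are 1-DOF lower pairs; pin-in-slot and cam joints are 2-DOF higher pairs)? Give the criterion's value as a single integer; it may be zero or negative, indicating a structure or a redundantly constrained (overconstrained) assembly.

L=1 J1=0 J2=0
add link → L=2 J1=0 J2=0
PS@1,0 dof=2 J2 → L=2 J1=0 J2=1
add link → L=3 J1=0 J2=1
C@2,1 dof=2 J2 → L=3 J1=0 J2=2
add link → L=4 J1=0 J2=2
P@0,3 dof=1 J1 → L=4 J1=1 J2=2
add link → L=5 J1=1 J2=2
R@0,2 dof=1 J1 → L=5 J1=2 J2=2
add link → L=6 J1=2 J2=2
R@3,5 dof=1 J1 → L=6 J1=3 J2=2
PS@5,2 dof=2 J2 → L=6 J1=3 J2=3
add link → L=7 J1=3 J2=3
C@2,6 dof=2 J2 → L=7 J1=3 J2=4
P@1,6 dof=1 J1 → L=7 J1=4 J2=4
PS@4,3 dof=2 J2 → L=7 J1=4 J2=5
C@6,0 dof=2 J2 → L=7 J1=4 J2=6
R@6,5 dof=1 J1 → L=7 J1=5 J2=6
M=3(L−1)−2J1−J2=3·6−2·5−6=2

M = 2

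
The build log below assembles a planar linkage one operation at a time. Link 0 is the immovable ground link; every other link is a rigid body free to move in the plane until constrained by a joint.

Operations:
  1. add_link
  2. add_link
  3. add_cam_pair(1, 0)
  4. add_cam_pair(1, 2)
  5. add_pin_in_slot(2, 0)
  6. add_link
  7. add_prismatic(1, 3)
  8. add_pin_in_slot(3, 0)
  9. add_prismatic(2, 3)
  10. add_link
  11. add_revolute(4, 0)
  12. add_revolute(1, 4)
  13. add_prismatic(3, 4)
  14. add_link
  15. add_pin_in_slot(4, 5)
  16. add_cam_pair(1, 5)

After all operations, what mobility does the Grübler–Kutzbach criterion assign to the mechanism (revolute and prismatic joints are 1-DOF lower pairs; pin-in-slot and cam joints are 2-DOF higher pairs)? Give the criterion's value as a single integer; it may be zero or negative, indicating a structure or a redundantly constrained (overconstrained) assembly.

L=1 J1=0 J2=0
add link → L=2 J1=0 J2=0
add link → L=3 J1=0 J2=0
C@1,0 dof=2 J2 → L=3 J1=0 J2=1
C@1,2 dof=2 J2 → L=3 J1=0 J2=2
PS@2,0 dof=2 J2 → L=3 J1=0 J2=3
add link → L=4 J1=0 J2=3
P@1,3 dof=1 J1 → L=4 J1=1 J2=3
PS@3,0 dof=2 J2 → L=4 J1=1 J2=4
P@2,3 dof=1 J1 → L=4 J1=2 J2=4
add link → L=5 J1=2 J2=4
R@4,0 dof=1 J1 → L=5 J1=3 J2=4
R@1,4 dof=1 J1 → L=5 J1=4 J2=4
P@3,4 dof=1 J1 → L=5 J1=5 J2=4
add link → L=6 J1=5 J2=4
PS@4,5 dof=2 J2 → L=6 J1=5 J2=5
C@1,5 dof=2 J2 → L=6 J1=5 J2=6
M=3(L−1)−2J1−J2=3·5−2·5−6=-1

M = -1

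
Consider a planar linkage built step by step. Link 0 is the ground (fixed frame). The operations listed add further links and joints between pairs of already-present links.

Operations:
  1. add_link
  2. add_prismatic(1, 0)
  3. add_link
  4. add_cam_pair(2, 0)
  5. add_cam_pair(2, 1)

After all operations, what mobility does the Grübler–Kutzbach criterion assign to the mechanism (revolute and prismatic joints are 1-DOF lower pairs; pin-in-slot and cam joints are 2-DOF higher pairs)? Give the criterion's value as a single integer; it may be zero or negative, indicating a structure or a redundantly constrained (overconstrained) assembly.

[1;0;0] (link 0 is ground)
L+ [2;0;0]
P(1,0)∈J1 [2;1;0]
L+ [3;1;0]
C(2,0)∈J2 [3;1;1]
C(2,1)∈J2 [3;1;2]
mobility = 6 − 2 − 2 = 2

M = 2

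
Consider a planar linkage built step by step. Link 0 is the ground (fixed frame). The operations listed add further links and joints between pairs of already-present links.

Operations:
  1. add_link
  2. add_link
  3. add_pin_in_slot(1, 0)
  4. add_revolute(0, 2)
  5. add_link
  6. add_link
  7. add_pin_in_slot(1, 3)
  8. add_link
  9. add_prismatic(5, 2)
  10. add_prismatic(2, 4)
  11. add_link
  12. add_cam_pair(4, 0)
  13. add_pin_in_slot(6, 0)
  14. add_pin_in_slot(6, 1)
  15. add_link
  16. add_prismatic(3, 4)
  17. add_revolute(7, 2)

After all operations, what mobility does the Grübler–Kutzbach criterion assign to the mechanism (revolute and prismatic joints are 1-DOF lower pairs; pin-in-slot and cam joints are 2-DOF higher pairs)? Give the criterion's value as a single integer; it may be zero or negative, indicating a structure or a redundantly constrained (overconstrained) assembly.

ground; <1,0,0>
#1 <2,0,0>
#2 <3,0,0>
PS:1↔0 J2 <3,0,1>
R:0↔2 J1 <3,1,1>
#3 <4,1,1>
#4 <5,1,1>
PS:1↔3 J2 <5,1,2>
#5 <6,1,2>
P:5↔2 J1 <6,2,2>
P:2↔4 J1 <6,3,2>
#6 <7,3,2>
C:4↔0 J2 <7,3,3>
PS:6↔0 J2 <7,3,4>
PS:6↔1 J2 <7,3,5>
#7 <8,3,5>
P:3↔4 J1 <8,4,5>
R:7↔2 J1 <8,5,5>
3×7 − 2×5 − 1×5 = 6

M = 6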